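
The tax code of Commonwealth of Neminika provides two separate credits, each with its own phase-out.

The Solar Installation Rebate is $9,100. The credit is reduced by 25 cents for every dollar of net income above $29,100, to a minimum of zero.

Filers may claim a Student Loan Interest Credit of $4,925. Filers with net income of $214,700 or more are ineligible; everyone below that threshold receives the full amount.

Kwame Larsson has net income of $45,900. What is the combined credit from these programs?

$9,825

Solar Installation Rebate: 25% of the $16,800 excess over $29,100 is $4,200; credit = $9,100 − $4,200 = $4,900.
Student Loan Interest Credit: $45,900 is below the $214,700 cutoff, so the full $4,925 applies.
Total: $4,900 + $4,925 = $9,825.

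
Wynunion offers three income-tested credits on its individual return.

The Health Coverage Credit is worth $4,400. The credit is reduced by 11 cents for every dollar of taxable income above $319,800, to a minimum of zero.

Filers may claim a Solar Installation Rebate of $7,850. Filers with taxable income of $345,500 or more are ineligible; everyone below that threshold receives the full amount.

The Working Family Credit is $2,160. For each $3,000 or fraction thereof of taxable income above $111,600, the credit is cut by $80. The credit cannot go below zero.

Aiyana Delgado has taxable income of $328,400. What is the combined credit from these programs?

Health Coverage Credit: 11% of the $8,600 excess over $319,800 is $946; credit = $4,400 − $946 = $3,454.
Solar Installation Rebate: $328,400 is below the $345,500 cutoff, so the full $7,850 applies.
Working Family Credit: income exceeds $111,600 by $216,800 → 73 increments × $80 = $5,840 ≥ base, so the credit is $0.
Total: $3,454 + $7,850 + $0 = $11,304.

$11,304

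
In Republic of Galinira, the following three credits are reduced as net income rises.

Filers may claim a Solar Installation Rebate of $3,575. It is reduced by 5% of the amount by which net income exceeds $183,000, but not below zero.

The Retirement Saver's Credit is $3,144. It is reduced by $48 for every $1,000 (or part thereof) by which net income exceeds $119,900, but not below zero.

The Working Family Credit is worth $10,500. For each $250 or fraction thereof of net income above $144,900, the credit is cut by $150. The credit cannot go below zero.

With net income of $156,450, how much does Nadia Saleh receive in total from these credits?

$8,393

Solar Installation Rebate: $156,450 is at or below the $183,000 threshold, so the full $3,575 applies.
Retirement Saver's Credit: income exceeds $119,900 by $36,550, which is 37 full-or-partial $1,000 increments; reduction = 37 × $48 = $1,776, leaving $1,368.
Working Family Credit: income exceeds $144,900 by $11,550, which is 47 full-or-partial $250 increments; reduction = 47 × $150 = $7,050, leaving $3,450.
Total: $3,575 + $1,368 + $3,450 = $8,393.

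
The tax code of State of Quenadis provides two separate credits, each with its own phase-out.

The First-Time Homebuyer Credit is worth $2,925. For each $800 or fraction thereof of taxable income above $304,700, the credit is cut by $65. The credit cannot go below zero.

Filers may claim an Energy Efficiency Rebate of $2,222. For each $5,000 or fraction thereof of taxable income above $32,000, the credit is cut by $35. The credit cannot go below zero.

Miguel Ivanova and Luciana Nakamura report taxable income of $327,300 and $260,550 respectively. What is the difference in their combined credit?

Miguel ($327,300): First-Time Homebuyer Credit: income exceeds $304,700 by $22,600, which is 29 full-or-partial $800 increments; reduction = 29 × $65 = $1,885, leaving $1,040. Energy Efficiency Rebate: income exceeds $32,000 by $295,300, which is 60 full-or-partial $5,000 increments; reduction = 60 × $35 = $2,100, leaving $122. total $1,040 + $122 = $1,162
Luciana ($260,550): First-Time Homebuyer Credit: $260,550 is at or below the $304,700 threshold, so the full $2,925 applies. Energy Efficiency Rebate: income exceeds $32,000 by $228,550, which is 46 full-or-partial $5,000 increments; reduction = 46 × $35 = $1,610, leaving $612. total $2,925 + $612 = $3,537
Difference: |$1,162 − $3,537| = $2,375.

$2,375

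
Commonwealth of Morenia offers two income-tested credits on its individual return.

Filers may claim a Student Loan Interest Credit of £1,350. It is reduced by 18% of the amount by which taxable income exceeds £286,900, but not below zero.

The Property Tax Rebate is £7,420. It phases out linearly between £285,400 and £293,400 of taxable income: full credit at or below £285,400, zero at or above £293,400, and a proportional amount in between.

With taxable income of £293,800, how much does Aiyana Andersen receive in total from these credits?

Student Loan Interest Credit: 18% of the £6,900 excess over £286,900 is £1,242; credit = £1,350 − £1,242 = £108.
Property Tax Rebate: £293,800 is at or above £293,400, so the credit is £0.
Total: £108 + £0 = £108.

£108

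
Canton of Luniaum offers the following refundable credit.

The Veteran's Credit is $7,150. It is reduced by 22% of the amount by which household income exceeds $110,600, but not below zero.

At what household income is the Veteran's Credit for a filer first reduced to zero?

$143,100

The credit falls by 22% of each dollar above $110,600, so it reaches zero when the excess is $7,150 / 22% = $32,500: income = $110,600 + $32,500 = $143,100.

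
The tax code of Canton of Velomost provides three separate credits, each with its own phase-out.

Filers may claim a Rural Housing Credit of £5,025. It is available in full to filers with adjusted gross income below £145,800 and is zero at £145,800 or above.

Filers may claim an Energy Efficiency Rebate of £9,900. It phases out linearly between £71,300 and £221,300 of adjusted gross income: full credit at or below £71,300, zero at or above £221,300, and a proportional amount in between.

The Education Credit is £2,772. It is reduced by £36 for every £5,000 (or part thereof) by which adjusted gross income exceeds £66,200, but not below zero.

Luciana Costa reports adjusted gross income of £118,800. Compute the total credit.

Rural Housing Credit: £118,800 is below the £145,800 cutoff, so the full £5,025 applies.
Energy Efficiency Rebate: £118,800 is £47,500 into a £150,000 phase-out range, leaving 102,500/150,000 of the credit: £9,900 × 102,500/150,000 = £6,765.
Education Credit: income exceeds £66,200 by £52,600, which is 11 full-or-partial £5,000 increments; reduction = 11 × £36 = £396, leaving £2,376.
Total: £5,025 + £6,765 + £2,376 = £14,166.

£14,166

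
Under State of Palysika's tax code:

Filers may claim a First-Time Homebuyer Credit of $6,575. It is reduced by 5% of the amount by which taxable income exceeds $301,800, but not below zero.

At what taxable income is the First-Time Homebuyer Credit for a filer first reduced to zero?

$433,300

The credit falls by 5% of each dollar above $301,800, so it reaches zero when the excess is $6,575 / 5% = $131,500: income = $301,800 + $131,500 = $433,300.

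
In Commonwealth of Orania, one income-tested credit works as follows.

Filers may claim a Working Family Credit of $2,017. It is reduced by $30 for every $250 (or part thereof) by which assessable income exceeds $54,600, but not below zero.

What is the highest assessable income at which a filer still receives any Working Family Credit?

$71,350

After 67 increments the reduction is 67 × $30 = $2,010, leaving $7; one more increment wipes it out. Increment 67 ends at excess 67 × $250 = $16,750, so the highest qualifying income is $54,600 + $16,750 = $71,350.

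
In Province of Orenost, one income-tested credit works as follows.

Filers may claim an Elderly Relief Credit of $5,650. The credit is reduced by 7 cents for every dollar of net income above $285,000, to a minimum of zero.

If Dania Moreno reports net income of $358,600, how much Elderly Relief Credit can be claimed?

$498

Elderly Relief Credit: 7% of the $73,600 excess over $285,000 is $5,152; credit = $5,650 − $5,152 = $498.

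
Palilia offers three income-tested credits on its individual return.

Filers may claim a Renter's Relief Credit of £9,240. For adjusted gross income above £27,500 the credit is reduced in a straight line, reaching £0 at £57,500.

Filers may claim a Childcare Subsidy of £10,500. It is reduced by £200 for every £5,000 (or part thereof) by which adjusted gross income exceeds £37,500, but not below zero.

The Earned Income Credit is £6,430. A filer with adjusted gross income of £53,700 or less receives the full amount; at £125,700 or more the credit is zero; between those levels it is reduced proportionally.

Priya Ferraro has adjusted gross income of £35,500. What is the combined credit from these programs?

Renter's Relief Credit: £35,500 is £8,000 into a £30,000 phase-out range, leaving 22,000/30,000 of the credit: £9,240 × 22,000/30,000 = £6,776.
Childcare Subsidy: £35,500 is at or below the £37,500 threshold, so the full £10,500 applies.
Earned Income Credit: £35,500 is at or below the £53,700 threshold, so the full £6,430 applies.
Total: £6,776 + £10,500 + £6,430 = £23,706.

£23,706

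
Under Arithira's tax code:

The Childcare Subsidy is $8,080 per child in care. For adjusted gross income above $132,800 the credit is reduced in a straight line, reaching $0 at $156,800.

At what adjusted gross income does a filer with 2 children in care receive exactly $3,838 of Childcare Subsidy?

$151,100

Full credit = 2 × $8,080 = $16,160.
$3,838 is 3,838/16,160 of the full $16,160, so 12,322/16,160 of the $24,000 range has been used: income = $132,800 + $24,000 × 12,322/16,160 = $151,100.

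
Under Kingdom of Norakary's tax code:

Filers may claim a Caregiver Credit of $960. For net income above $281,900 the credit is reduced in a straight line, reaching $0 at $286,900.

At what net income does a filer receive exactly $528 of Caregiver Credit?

$528 is 528/960 of the full $960, so 432/960 of the $5,000 range has been used: income = $281,900 + $5,000 × 432/960 = $284,150.

$284,150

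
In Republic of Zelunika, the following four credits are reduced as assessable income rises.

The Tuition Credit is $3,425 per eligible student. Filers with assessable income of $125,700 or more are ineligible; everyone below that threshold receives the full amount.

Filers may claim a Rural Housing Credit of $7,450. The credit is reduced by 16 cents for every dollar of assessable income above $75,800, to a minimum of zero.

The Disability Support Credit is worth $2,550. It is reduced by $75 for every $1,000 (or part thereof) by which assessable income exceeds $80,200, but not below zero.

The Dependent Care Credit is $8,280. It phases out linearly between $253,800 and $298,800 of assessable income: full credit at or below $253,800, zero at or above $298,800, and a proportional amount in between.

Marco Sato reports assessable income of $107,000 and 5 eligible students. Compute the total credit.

$28,388

Tuition Credit: base = 5 × $3,425 = $17,125. $107,000 is below the $125,700 cutoff, so the full $17,125 applies.
Rural Housing Credit: 16% of the $31,200 excess over $75,800 is $4,992; credit = $7,450 − $4,992 = $2,458.
Disability Support Credit: income exceeds $80,200 by $26,800, which is 27 full-or-partial $1,000 increments; reduction = 27 × $75 = $2,025, leaving $525.
Dependent Care Credit: $107,000 is at or below the $253,800 threshold, so the full $8,280 applies.
Total: $17,125 + $2,458 + $525 + $8,280 = $28,388.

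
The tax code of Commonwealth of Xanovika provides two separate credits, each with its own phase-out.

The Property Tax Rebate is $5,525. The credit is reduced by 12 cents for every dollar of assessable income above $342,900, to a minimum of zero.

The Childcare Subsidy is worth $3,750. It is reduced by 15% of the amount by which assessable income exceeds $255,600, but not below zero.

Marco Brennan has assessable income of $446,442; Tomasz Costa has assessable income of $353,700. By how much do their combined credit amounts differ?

$4,229

Marco ($446,442): Property Tax Rebate: 12% of the $103,542 excess over $342,900 is $12,425.04 ≥ base, so the credit is $0. Childcare Subsidy: 15% of the $190,842 excess over $255,600 is $28,626.30 ≥ base, so the credit is $0. total $0 + $0 = $0
Tomasz ($353,700): Property Tax Rebate: 12% of the $10,800 excess over $342,900 is $1,296; credit = $5,525 − $1,296 = $4,229. Childcare Subsidy: 15% of the $98,100 excess over $255,600 is $14,715 ≥ base, so the credit is $0. total $4,229 + $0 = $4,229
Difference: |$0 − $4,229| = $4,229.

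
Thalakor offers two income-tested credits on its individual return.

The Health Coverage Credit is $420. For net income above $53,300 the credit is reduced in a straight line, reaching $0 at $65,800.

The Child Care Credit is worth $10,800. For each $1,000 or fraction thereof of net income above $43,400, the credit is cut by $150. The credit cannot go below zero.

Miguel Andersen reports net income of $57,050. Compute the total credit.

$8,994

Health Coverage Credit: $57,050 is $3,750 into a $12,500 phase-out range, leaving 8,750/12,500 of the credit: $420 × 8,750/12,500 = $294.
Child Care Credit: income exceeds $43,400 by $13,650, which is 14 full-or-partial $1,000 increments; reduction = 14 × $150 = $2,100, leaving $8,700.
Total: $294 + $8,700 = $8,994.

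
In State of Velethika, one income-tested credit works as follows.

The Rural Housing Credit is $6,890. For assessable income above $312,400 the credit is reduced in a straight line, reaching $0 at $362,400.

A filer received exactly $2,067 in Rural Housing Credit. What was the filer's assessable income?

$347,400

$2,067 is 2,067/6,890 of the full $6,890, so 4,823/6,890 of the $50,000 range has been used: income = $312,400 + $50,000 × 4,823/6,890 = $347,400.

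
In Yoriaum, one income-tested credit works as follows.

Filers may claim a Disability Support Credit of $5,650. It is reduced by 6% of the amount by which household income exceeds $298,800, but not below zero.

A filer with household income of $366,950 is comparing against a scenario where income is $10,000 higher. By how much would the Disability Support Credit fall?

At $366,950 — 6% of the $68,150 excess over $298,800 is $4,089; credit = $5,650 − $4,089 = $1,561.
At $376,950 — 6% of the $78,150 excess over $298,800 is $4,689; credit = $5,650 − $4,689 = $961.
Lost: $1,561 − $961 = $600.

$600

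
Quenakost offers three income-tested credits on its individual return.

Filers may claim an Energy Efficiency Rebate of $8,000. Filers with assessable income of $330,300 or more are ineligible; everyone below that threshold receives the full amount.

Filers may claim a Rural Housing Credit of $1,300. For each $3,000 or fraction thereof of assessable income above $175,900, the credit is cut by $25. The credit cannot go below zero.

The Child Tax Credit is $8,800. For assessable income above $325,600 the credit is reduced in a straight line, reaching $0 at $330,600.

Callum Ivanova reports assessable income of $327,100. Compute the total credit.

$14,185

Energy Efficiency Rebate: $327,100 is below the $330,300 cutoff, so the full $8,000 applies.
Rural Housing Credit: income exceeds $175,900 by $151,200, which is 51 full-or-partial $3,000 increments; reduction = 51 × $25 = $1,275, leaving $25.
Child Tax Credit: $327,100 is $1,500 into a $5,000 phase-out range, leaving 3,500/5,000 of the credit: $8,800 × 3,500/5,000 = $6,160.
Total: $8,000 + $25 + $6,160 = $14,185.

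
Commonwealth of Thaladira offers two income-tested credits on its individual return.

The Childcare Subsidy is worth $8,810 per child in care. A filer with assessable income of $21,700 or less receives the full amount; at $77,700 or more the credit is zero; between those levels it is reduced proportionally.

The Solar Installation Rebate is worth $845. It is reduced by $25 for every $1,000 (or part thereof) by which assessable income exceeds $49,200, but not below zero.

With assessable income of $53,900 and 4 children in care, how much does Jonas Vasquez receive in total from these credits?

Childcare Subsidy: base = 4 × $8,810 = $35,240. $53,900 is $32,200 into a $56,000 phase-out range, leaving 23,800/56,000 of the credit: $35,240 × 23,800/56,000 = $14,977.
Solar Installation Rebate: income exceeds $49,200 by $4,700, which is 5 full-or-partial $1,000 increments; reduction = 5 × $25 = $125, leaving $720.
Total: $14,977 + $720 = $15,697.

$15,697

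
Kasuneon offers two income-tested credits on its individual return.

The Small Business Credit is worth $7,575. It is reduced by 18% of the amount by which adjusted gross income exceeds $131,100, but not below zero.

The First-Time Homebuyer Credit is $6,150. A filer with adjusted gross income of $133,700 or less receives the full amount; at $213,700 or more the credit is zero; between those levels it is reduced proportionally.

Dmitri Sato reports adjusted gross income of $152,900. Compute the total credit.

$8,325

Small Business Credit: 18% of the $21,800 excess over $131,100 is $3,924; credit = $7,575 − $3,924 = $3,651.
First-Time Homebuyer Credit: $152,900 is $19,200 into a $80,000 phase-out range, leaving 60,800/80,000 of the credit: $6,150 × 60,800/80,000 = $4,674.
Total: $3,651 + $4,674 = $8,325.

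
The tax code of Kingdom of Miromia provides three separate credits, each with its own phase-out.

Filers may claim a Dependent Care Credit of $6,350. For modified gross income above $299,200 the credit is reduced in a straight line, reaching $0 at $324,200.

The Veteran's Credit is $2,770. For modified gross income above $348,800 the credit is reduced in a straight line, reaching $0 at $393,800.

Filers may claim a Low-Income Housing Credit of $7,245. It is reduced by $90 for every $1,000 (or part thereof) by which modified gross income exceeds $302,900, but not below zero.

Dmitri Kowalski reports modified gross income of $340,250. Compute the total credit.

$6,595

Dependent Care Credit: $340,250 is at or above $324,200, so the credit is $0.
Veteran's Credit: $340,250 is at or below the $348,800 threshold, so the full $2,770 applies.
Low-Income Housing Credit: income exceeds $302,900 by $37,350, which is 38 full-or-partial $1,000 increments; reduction = 38 × $90 = $3,420, leaving $3,825.
Total: $0 + $2,770 + $3,825 = $6,595.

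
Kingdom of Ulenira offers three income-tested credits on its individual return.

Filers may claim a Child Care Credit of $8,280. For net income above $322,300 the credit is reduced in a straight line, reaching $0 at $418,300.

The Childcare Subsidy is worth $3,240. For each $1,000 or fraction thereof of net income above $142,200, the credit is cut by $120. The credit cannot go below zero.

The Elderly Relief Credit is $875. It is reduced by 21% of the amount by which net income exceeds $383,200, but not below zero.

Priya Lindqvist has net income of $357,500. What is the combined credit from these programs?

$6,119

Child Care Credit: $357,500 is $35,200 into a $96,000 phase-out range, leaving 60,800/96,000 of the credit: $8,280 × 60,800/96,000 = $5,244.
Childcare Subsidy: income exceeds $142,200 by $215,300 → 216 increments × $120 = $25,920 ≥ base, so the credit is $0.
Elderly Relief Credit: $357,500 is at or below the $383,200 threshold, so the full $875 applies.
Total: $5,244 + $0 + $875 = $6,119.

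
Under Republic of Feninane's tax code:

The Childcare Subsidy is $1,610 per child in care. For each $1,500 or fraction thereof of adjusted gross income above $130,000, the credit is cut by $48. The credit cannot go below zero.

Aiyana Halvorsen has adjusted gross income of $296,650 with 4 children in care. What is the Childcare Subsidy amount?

$1,064

Childcare Subsidy: base = 4 × $1,610 = $6,440. income exceeds $130,000 by $166,650, which is 112 full-or-partial $1,500 increments; reduction = 112 × $48 = $5,376, leaving $1,064.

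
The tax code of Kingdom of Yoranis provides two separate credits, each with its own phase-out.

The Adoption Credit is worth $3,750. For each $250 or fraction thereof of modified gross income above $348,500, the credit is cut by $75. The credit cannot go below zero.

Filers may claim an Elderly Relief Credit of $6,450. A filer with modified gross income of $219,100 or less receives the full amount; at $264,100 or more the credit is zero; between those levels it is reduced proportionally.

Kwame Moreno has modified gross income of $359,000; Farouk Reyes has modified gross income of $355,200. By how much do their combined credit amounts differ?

$1,125

Kwame ($359,000): Adoption Credit: income exceeds $348,500 by $10,500, which is 42 full-or-partial $250 increments; reduction = 42 × $75 = $3,150, leaving $600. Elderly Relief Credit: $359,000 is at or above $264,100, so the credit is $0. total $600 + $0 = $600
Farouk ($355,200): Adoption Credit: income exceeds $348,500 by $6,700, which is 27 full-or-partial $250 increments; reduction = 27 × $75 = $2,025, leaving $1,725. Elderly Relief Credit: $355,200 is at or above $264,100, so the credit is $0. total $1,725 + $0 = $1,725
Difference: |$600 − $1,725| = $1,125.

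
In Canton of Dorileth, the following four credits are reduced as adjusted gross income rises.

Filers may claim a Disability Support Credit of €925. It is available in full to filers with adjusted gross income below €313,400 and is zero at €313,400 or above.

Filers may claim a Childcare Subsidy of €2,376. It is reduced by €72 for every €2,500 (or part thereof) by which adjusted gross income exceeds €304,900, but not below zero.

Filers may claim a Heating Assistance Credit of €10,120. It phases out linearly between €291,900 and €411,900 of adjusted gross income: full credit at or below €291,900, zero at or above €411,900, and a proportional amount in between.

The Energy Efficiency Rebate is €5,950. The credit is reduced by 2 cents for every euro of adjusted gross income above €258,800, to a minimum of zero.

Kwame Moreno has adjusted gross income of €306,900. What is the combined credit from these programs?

€17,072

Disability Support Credit: €306,900 is below the €313,400 cutoff, so the full €925 applies.
Childcare Subsidy: income exceeds €304,900 by €2,000, which is 1 full-or-partial €2,500 increment; reduction = 1 × €72 = €72, leaving €2,304.
Heating Assistance Credit: €306,900 is €15,000 into a €120,000 phase-out range, leaving 105,000/120,000 of the credit: €10,120 × 105,000/120,000 = €8,855.
Energy Efficiency Rebate: 2% of the €48,100 excess over €258,800 is €962; credit = €5,950 − €962 = €4,988.
Total: €925 + €2,304 + €8,855 + €4,988 = €17,072.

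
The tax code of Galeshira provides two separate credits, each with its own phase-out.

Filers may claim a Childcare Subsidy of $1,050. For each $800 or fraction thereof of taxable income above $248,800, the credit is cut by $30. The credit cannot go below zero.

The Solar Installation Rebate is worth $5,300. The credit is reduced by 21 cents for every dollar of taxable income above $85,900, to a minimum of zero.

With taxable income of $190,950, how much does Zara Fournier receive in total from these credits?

Childcare Subsidy: $190,950 is at or below the $248,800 threshold, so the full $1,050 applies.
Solar Installation Rebate: 21% of the $105,050 excess over $85,900 is $22,060.50 ≥ base, so the credit is $0.
Total: $1,050 + $0 = $1,050.

$1,050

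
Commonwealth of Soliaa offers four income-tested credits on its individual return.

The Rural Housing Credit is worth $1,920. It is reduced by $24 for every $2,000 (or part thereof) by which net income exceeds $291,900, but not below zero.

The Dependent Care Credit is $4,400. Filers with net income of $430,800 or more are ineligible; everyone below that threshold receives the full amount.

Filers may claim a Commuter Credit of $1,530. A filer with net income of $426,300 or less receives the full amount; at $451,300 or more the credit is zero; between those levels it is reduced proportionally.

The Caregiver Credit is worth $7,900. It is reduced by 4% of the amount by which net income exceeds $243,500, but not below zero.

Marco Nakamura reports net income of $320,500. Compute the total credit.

$12,310

Rural Housing Credit: income exceeds $291,900 by $28,600, which is 15 full-or-partial $2,000 increments; reduction = 15 × $24 = $360, leaving $1,560.
Dependent Care Credit: $320,500 is below the $430,800 cutoff, so the full $4,400 applies.
Commuter Credit: $320,500 is at or below the $426,300 threshold, so the full $1,530 applies.
Caregiver Credit: 4% of the $77,000 excess over $243,500 is $3,080; credit = $7,900 − $3,080 = $4,820.
Total: $1,560 + $4,400 + $1,530 + $4,820 = $12,310.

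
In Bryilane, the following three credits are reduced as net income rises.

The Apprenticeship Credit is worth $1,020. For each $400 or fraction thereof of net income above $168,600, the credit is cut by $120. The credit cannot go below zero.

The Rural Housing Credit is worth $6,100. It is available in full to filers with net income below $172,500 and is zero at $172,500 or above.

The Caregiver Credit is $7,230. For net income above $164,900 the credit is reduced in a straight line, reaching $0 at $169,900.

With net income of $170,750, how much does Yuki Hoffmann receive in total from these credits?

$6,400

Apprenticeship Credit: income exceeds $168,600 by $2,150, which is 6 full-or-partial $400 increments; reduction = 6 × $120 = $720, leaving $300.
Rural Housing Credit: $170,750 is below the $172,500 cutoff, so the full $6,100 applies.
Caregiver Credit: $170,750 is at or above $169,900, so the credit is $0.
Total: $300 + $6,100 + $0 = $6,400.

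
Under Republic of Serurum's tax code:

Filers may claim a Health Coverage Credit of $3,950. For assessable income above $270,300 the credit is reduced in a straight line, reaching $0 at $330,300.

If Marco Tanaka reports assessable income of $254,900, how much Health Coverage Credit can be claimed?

$3,950

Health Coverage Credit: $254,900 is at or below the $270,300 threshold, so the full $3,950 applies.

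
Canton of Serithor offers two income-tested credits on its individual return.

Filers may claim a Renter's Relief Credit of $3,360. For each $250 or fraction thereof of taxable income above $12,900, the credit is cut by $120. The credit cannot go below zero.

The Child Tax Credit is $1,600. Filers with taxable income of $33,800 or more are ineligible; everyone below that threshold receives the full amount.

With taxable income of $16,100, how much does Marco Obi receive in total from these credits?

$3,400

Renter's Relief Credit: income exceeds $12,900 by $3,200, which is 13 full-or-partial $250 increments; reduction = 13 × $120 = $1,560, leaving $1,800.
Child Tax Credit: $16,100 is below the $33,800 cutoff, so the full $1,600 applies.
Total: $1,800 + $1,600 = $3,400.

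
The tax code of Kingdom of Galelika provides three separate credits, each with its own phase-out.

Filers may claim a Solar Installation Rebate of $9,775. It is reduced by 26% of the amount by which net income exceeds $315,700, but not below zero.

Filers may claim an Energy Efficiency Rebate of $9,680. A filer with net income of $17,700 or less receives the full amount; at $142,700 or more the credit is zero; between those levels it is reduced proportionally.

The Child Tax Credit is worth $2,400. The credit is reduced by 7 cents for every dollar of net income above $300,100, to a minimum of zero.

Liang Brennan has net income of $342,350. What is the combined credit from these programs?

$2,846

Solar Installation Rebate: 26% of the $26,650 excess over $315,700 is $6,929; credit = $9,775 − $6,929 = $2,846.
Energy Efficiency Rebate: $342,350 is at or above $142,700, so the credit is $0.
Child Tax Credit: 7% of the $42,250 excess over $300,100 is $2,957.50 ≥ base, so the credit is $0.
Total: $2,846 + $0 + $0 = $2,846.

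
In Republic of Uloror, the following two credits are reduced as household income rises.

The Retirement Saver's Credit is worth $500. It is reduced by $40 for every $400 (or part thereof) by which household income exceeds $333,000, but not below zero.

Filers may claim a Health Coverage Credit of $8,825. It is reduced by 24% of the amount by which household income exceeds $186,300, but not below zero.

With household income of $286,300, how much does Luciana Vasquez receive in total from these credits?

$500

Retirement Saver's Credit: $286,300 is at or below the $333,000 threshold, so the full $500 applies.
Health Coverage Credit: 24% of the $100,000 excess over $186,300 is $24,000 ≥ base, so the credit is $0.
Total: $500 + $0 = $500.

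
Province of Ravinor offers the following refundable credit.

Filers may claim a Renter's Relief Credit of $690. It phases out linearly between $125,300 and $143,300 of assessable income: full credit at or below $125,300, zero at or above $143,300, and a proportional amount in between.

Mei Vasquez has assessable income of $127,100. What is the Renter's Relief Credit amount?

Renter's Relief Credit: $127,100 is $1,800 into a $18,000 phase-out range, leaving 16,200/18,000 of the credit: $690 × 16,200/18,000 = $621.

$621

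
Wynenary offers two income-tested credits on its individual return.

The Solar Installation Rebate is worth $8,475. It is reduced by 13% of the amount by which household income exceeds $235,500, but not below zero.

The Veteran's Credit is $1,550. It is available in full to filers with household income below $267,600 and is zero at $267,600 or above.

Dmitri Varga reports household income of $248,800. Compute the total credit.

$8,296

Solar Installation Rebate: 13% of the $13,300 excess over $235,500 is $1,729; credit = $8,475 − $1,729 = $6,746.
Veteran's Credit: $248,800 is below the $267,600 cutoff, so the full $1,550 applies.
Total: $6,746 + $1,550 = $8,296.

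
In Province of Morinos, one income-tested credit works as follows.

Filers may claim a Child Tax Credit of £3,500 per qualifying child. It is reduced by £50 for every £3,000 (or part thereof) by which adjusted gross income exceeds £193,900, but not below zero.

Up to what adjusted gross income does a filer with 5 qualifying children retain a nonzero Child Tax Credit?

£1,240,900

Full credit = 5 × £3,500 = £17,500.
After 349 increments the reduction is 349 × £50 = £17,450, leaving £50; one more increment wipes it out. Increment 349 ends at excess 349 × £3,000 = £1,047,000, so the highest qualifying income is £193,900 + £1,047,000 = £1,240,900.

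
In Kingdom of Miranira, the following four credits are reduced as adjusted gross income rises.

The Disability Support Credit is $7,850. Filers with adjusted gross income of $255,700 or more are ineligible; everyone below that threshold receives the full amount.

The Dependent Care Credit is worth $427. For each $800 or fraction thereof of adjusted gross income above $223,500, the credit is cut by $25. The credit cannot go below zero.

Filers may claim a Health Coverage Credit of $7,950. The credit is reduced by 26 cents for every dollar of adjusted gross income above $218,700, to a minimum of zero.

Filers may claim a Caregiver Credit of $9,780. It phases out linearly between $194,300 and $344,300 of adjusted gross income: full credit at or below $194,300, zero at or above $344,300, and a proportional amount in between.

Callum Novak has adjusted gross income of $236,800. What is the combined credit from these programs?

$18,105

Disability Support Credit: $236,800 is below the $255,700 cutoff, so the full $7,850 applies.
Dependent Care Credit: income exceeds $223,500 by $13,300, which is 17 full-or-partial $800 increments; reduction = 17 × $25 = $425, leaving $2.
Health Coverage Credit: 26% of the $18,100 excess over $218,700 is $4,706; credit = $7,950 − $4,706 = $3,244.
Caregiver Credit: $236,800 is $42,500 into a $150,000 phase-out range, leaving 107,500/150,000 of the credit: $9,780 × 107,500/150,000 = $7,009.
Total: $7,850 + $2 + $3,244 + $7,009 = $18,105.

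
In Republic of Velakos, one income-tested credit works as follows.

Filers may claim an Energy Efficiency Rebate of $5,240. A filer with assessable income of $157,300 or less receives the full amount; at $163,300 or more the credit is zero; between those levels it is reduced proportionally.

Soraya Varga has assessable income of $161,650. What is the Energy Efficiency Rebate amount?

$1,441

Energy Efficiency Rebate: $161,650 is $4,350 into a $6,000 phase-out range, leaving 1,650/6,000 of the credit: $5,240 × 1,650/6,000 = $1,441.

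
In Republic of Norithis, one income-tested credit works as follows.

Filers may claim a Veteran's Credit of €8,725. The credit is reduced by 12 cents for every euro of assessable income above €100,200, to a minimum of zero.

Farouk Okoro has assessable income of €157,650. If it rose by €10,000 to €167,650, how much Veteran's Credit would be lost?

At €157,650 — 12% of the €57,450 excess over €100,200 is €6,894; credit = €8,725 − €6,894 = €1,831.
At €167,650 — 12% of the €67,450 excess over €100,200 is €8,094; credit = €8,725 − €8,094 = €631.
Lost: €1,831 − €631 = €1,200.

€1,200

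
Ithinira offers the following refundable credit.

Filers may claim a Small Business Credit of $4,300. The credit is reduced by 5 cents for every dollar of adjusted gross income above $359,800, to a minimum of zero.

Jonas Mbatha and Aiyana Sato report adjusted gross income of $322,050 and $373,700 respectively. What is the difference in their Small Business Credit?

$695

Jonas ($322,050): Small Business Credit: $322,050 is at or below the $359,800 threshold, so the full $4,300 applies.
Aiyana ($373,700): Small Business Credit: 5% of the $13,900 excess over $359,800 is $695; credit = $4,300 − $695 = $3,605.
Difference: |$4,300 − $3,605| = $695.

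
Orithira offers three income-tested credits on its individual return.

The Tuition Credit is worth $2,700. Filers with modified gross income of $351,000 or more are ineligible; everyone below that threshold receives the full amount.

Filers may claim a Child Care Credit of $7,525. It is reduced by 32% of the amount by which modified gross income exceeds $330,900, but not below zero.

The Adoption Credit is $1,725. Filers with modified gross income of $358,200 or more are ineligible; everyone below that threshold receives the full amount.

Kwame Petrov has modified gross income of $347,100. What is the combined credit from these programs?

$6,766

Tuition Credit: $347,100 is below the $351,000 cutoff, so the full $2,700 applies.
Child Care Credit: 32% of the $16,200 excess over $330,900 is $5,184; credit = $7,525 − $5,184 = $2,341.
Adoption Credit: $347,100 is below the $358,200 cutoff, so the full $1,725 applies.
Total: $2,700 + $2,341 + $1,725 = $6,766.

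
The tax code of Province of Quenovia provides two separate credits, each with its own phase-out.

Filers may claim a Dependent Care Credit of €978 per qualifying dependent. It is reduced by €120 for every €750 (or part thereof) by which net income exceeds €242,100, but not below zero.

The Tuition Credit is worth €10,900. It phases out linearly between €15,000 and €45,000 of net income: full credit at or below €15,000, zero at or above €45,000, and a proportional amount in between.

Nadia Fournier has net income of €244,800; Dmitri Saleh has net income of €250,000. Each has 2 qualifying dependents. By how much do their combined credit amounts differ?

€840

Nadia (€244,800): Dependent Care Credit: base = 2 × €978 = €1,956. income exceeds €242,100 by €2,700, which is 4 full-or-partial €750 increments; reduction = 4 × €120 = €480, leaving €1,476. Tuition Credit: €244,800 is at or above €45,000, so the credit is €0. total €1,476 + €0 = €1,476
Dmitri (€250,000): Dependent Care Credit: base = 2 × €978 = €1,956. income exceeds €242,100 by €7,900, which is 11 full-or-partial €750 increments; reduction = 11 × €120 = €1,320, leaving €636. Tuition Credit: €250,000 is at or above €45,000, so the credit is €0. total €636 + €0 = €636
Difference: |€1,476 − €636| = €840.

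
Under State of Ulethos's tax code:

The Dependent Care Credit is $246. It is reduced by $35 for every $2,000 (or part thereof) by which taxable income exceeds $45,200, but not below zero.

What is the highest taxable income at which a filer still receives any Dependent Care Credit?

$59,200

After 7 increments the reduction is 7 × $35 = $245, leaving $1; one more increment wipes it out. Increment 7 ends at excess 7 × $2,000 = $14,000, so the highest qualifying income is $45,200 + $14,000 = $59,200.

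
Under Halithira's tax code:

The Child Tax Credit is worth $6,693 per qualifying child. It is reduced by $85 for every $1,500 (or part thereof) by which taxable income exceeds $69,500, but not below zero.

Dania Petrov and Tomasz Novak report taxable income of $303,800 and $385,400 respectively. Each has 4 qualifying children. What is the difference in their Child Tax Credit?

Dania ($303,800): Child Tax Credit: base = 4 × $6,693 = $26,772. income exceeds $69,500 by $234,300, which is 157 full-or-partial $1,500 increments; reduction = 157 × $85 = $13,345, leaving $13,427.
Tomasz ($385,400): Child Tax Credit: base = 4 × $6,693 = $26,772. income exceeds $69,500 by $315,900, which is 211 full-or-partial $1,500 increments; reduction = 211 × $85 = $17,935, leaving $8,837.
Difference: |$13,427 − $8,837| = $4,590.

$4,590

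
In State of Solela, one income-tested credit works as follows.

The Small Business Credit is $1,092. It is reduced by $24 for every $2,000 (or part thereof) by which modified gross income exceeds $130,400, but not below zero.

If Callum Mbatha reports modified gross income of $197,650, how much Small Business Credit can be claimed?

Small Business Credit: income exceeds $130,400 by $67,250, which is 34 full-or-partial $2,000 increments; reduction = 34 × $24 = $816, leaving $276.

$276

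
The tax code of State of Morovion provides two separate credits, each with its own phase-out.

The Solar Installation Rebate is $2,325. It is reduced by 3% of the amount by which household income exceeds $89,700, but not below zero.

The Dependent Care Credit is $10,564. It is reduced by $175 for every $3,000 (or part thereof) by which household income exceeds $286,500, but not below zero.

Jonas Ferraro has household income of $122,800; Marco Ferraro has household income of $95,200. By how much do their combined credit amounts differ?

$828

Jonas ($122,800): Solar Installation Rebate: 3% of the $33,100 excess over $89,700 is $993; credit = $2,325 − $993 = $1,332. Dependent Care Credit: $122,800 is at or below the $286,500 threshold, so the full $10,564 applies. total $1,332 + $10,564 = $11,896
Marco ($95,200): Solar Installation Rebate: 3% of the $5,500 excess over $89,700 is $165; credit = $2,325 − $165 = $2,160. Dependent Care Credit: $95,200 is at or below the $286,500 threshold, so the full $10,564 applies. total $2,160 + $10,564 = $12,724
Difference: |$11,896 − $12,724| = $828.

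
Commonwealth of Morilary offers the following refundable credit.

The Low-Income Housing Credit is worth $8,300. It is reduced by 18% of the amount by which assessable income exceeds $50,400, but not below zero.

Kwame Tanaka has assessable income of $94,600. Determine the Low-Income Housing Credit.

$344

Low-Income Housing Credit: 18% of the $44,200 excess over $50,400 is $7,956; credit = $8,300 − $7,956 = $344.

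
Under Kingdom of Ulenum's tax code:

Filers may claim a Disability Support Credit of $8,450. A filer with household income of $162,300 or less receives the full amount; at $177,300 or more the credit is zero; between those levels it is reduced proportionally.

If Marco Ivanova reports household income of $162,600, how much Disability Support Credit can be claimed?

$8,281

Disability Support Credit: $162,600 is $300 into a $15,000 phase-out range, leaving 14,700/15,000 of the credit: $8,450 × 14,700/15,000 = $8,281.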